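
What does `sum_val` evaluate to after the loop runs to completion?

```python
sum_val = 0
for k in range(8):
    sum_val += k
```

Let's trace through this code step by step.

Initialize: sum_val = 0
Entering loop: for k in range(8):
After iteration 1: k = 0, sum_val = 0
After iteration 2: k = 1, sum_val = 1
After iteration 3: k = 2, sum_val = 3
After iteration 4: k = 3, sum_val = 6
After iteration 5: k = 4, sum_val = 10
After iteration 6: k = 5, sum_val = 15
After iteration 7: k = 6, sum_val = 21
After iteration 8: k = 7, sum_val = 28
Loop ends.

Final answer: 28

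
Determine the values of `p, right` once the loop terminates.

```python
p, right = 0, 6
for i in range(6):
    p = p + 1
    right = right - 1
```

Let's trace through this code step by step.

Initialize: p = 0
Initialize: right = 6
Entering loop: for i in range(6):
After iteration 1: i = 0, p = 1, right = 5
After iteration 2: i = 1, p = 2, right = 4
After iteration 3: i = 2, p = 3, right = 3
After iteration 4: i = 3, p = 4, right = 2
After iteration 5: i = 4, p = 5, right = 1
After iteration 6: i = 5, p = 6, right = 0
Loop ends.

Final answer: 6, 0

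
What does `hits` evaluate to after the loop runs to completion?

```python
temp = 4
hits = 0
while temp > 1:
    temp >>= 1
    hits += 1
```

Let's trace through this code step by step.

Initialize: temp = 4
Initialize: hits = 0
Entering loop: while temp > 1:
After iteration 1: temp = 2, hits = 1
After iteration 2: temp = 1, hits = 2
Loop ends.

Final answer: 2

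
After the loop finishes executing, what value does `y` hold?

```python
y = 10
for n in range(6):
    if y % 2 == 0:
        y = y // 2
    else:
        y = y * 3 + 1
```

Let's trace through this code step by step.

Initialize: y = 10
Entering loop: for n in range(6):
After iteration 1: n = 0, y = 5
After iteration 2: n = 1, y = 16
After iteration 3: n = 2, y = 8
After iteration 4: n = 3, y = 4
After iteration 5: n = 4, y = 2
After iteration 6: n = 5, y = 1
Loop ends.

Final answer: 1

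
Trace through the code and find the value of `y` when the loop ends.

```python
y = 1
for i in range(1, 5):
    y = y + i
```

Let's trace through this code step by step.

Initialize: y = 1
Entering loop: for i in range(1, 5):
After iteration 1: i = 1, y = 2
After iteration 2: i = 2, y = 4
After iteration 3: i = 3, y = 7
After iteration 4: i = 4, y = 11
Loop ends.

Final answer: 11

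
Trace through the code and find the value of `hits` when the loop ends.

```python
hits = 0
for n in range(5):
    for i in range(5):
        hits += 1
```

Let's trace through this code step by step.

Initialize: hits = 0
Entering loop: for n in range(5):
After iteration 1: n = 0, hits = 5
After iteration 2: n = 1, hits = 10
After iteration 3: n = 2, hits = 15
After iteration 4: n = 3, hits = 20
After iteration 5: n = 4, hits = 25
Loop ends.

Final answer: 25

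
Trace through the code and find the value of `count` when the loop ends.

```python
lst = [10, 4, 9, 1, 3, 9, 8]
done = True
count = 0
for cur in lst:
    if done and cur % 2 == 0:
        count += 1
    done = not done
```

Let's trace through this code step by step.

Initialize: lst = [10, 4, 9, 1, 3, 9, 8]
Initialize: done = True
Initialize: count = 0
Entering loop: for cur in lst:
After iteration 1: cur = 10, done = False, count = 1
After iteration 2: cur = 4, done = True, count = 1
After iteration 3: cur = 9, done = False, count = 1
After iteration 4: cur = 1, done = True, count = 1
After iteration 5: cur = 3, done = False, count = 1
After iteration 6: cur = 9, done = True, count = 1
After iteration 7: cur = 8, done = False, count = 2
Loop ends.

Final answer: 2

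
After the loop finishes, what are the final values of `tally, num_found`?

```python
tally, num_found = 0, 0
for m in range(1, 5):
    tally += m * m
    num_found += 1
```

Let's trace through this code step by step.

Initialize: tally = 0
Initialize: num_found = 0
Entering loop: for m in range(1, 5):
After iteration 1: m = 1, tally = 1, num_found = 1
After iteration 2: m = 2, tally = 5, num_found = 2
After iteration 3: m = 3, tally = 14, num_found = 3
After iteration 4: m = 4, tally = 30, num_found = 4
Loop ends.

Final answer: 30, 4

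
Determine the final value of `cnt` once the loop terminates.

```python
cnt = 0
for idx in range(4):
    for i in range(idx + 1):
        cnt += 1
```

Let's trace through this code step by step.

Initialize: cnt = 0
Entering loop: for idx in range(4):
After iteration 1: idx = 0, cnt = 1, i = 0
After iteration 2: idx = 1, cnt = 3, i = 1
After iteration 3: idx = 2, cnt = 6, i = 2
After iteration 4: idx = 3, cnt = 10, i = 3
Loop ends.

Final answer: 10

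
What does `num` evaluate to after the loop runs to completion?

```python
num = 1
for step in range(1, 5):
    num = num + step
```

Let's trace through this code step by step.

Initialize: num = 1
Entering loop: for step in range(1, 5):
After iteration 1: step = 1, num = 2
After iteration 2: step = 2, num = 4
After iteration 3: step = 3, num = 7
After iteration 4: step = 4, num = 11
Loop ends.

Final answer: 11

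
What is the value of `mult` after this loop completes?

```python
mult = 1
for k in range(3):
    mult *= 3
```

Let's trace through this code step by step.

Initialize: mult = 1
Entering loop: for k in range(3):
After iteration 1: k = 0, mult = 3
After iteration 2: k = 1, mult = 9
After iteration 3: k = 2, mult = 27
Loop ends.

Final answer: 27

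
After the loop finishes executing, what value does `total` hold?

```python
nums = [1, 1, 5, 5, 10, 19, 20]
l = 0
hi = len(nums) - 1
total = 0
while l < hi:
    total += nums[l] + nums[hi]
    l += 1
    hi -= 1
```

Let's trace through this code step by step.

Initialize: nums = [1, 1, 5, 5, 10, 19, 20]
Initialize: l = 0
Initialize: hi = 6
Initialize: total = 0
Entering loop: while l < hi:
After iteration 1: l = 1, hi = 5, total = 21
After iteration 2: l = 2, hi = 4, total = 41
After iteration 3: l = 3, hi = 3, total = 56
Loop ends.

Final answer: 56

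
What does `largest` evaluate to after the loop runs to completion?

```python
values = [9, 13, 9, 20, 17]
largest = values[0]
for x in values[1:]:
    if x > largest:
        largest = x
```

Let's trace through this code step by step.

Initialize: values = [9, 13, 9, 20, 17]
Initialize: largest = 9
Entering loop: for x in values[1:]:
After iteration 1: x = 13, largest = 13
After iteration 2: x = 9, largest = 13
After iteration 3: x = 20, largest = 20
After iteration 4: x = 17, largest = 20
Loop ends.

Final answer: 20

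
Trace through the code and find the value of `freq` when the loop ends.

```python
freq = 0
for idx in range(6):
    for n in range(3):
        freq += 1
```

Let's trace through this code step by step.

Initialize: freq = 0
Entering loop: for idx in range(6):
After iteration 1: idx = 0, freq = 3
After iteration 2: idx = 1, freq = 6
After iteration 3: idx = 2, freq = 9
After iteration 4: idx = 3, freq = 12
After iteration 5: idx = 4, freq = 15
After iteration 6: idx = 5, freq = 18
Loop ends.

Final answer: 18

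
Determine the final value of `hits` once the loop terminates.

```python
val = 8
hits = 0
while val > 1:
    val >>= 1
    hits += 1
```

Let's trace through this code step by step.

Initialize: val = 8
Initialize: hits = 0
Entering loop: while val > 1:
After iteration 1: val = 4, hits = 1
After iteration 2: val = 2, hits = 2
After iteration 3: val = 1, hits = 3
Loop ends.

Final answer: 3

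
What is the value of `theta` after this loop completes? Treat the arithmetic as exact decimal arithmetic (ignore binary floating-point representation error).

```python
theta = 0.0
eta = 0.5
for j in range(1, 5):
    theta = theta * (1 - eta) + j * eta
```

Let's trace through this code step by step.

Initialize: theta = 0.0
Initialize: eta = 0.5
Entering loop: for j in range(1, 5):
After iteration 1: j = 1, theta = 0.5
After iteration 2: j = 2, theta = 1.25
After iteration 3: j = 3, theta = 2.125
After iteration 4: j = 4, theta = 3.0625
Loop ends.

Final answer: 3.0625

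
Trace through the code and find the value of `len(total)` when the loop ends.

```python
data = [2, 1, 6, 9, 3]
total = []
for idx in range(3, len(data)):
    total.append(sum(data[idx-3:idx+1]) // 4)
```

Let's trace through this code step by step.

Initialize: data = [2, 1, 6, 9, 3]
Initialize: total = []
Entering loop: for idx in range(3, len(data)):
After iteration 1: idx = 3, total = [4]
After iteration 2: idx = 4, total = [4, 4]
Loop ends.
len(total) = 2

Final answer: 2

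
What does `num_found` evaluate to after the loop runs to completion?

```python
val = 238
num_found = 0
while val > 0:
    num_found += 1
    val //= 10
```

Let's trace through this code step by step.

Initialize: val = 238
Initialize: num_found = 0
Entering loop: while val > 0:
After iteration 1: val = 23, num_found = 1
After iteration 2: val = 2, num_found = 2
After iteration 3: val = 0, num_found = 3
Loop ends.

Final answer: 3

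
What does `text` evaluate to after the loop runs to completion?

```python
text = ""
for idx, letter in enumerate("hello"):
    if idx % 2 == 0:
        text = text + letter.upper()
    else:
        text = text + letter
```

Let's trace through this code step by step.

Initialize: text = ''
Entering loop: for idx, letter in enumerate("hello"):
After iteration 1: idx = 0, letter = 'h', text = 'H'
After iteration 2: idx = 1, letter = 'e', text = 'He'
After iteration 3: idx = 2, letter = 'l', text = 'HeL'
After iteration 4: idx = 3, letter = 'l', text = 'HeLl'
After iteration 5: idx = 4, letter = 'o', text = 'HeLlO'
Loop ends.

Final answer: 'HeLlO'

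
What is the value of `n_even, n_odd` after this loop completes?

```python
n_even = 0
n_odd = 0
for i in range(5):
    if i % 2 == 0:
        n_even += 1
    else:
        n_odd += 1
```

Let's trace through this code step by step.

Initialize: n_even = 0
Initialize: n_odd = 0
Entering loop: for i in range(5):
After iteration 1: i = 0, n_even = 1, n_odd = 0
After iteration 2: i = 1, n_even = 1, n_odd = 1
After iteration 3: i = 2, n_even = 2, n_odd = 1
After iteration 4: i = 3, n_even = 2, n_odd = 2
After iteration 5: i = 4, n_even = 3, n_odd = 2
Loop ends.

Final answer: 3, 2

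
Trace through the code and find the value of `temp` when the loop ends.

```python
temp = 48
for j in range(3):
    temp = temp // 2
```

Let's trace through this code step by step.

Initialize: temp = 48
Entering loop: for j in range(3):
After iteration 1: j = 0, temp = 24
After iteration 2: j = 1, temp = 12
After iteration 3: j = 2, temp = 6
Loop ends.

Final answer: 6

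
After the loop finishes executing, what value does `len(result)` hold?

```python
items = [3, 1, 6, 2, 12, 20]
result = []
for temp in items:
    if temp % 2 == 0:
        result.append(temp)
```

Let's trace through this code step by step.

Initialize: items = [3, 1, 6, 2, 12, 20]
Initialize: result = []
Entering loop: for temp in items:
After iteration 1: temp = 3, result = []
After iteration 2: temp = 1, result = []
After iteration 3: temp = 6, result = [6]
After iteration 4: temp = 2, result = [6, 2]
After iteration 5: temp = 12, result = [6, 2, 12]
After iteration 6: temp = 20, result = [6, 2, 12, 20]
Loop ends.
len(result) = 4

Final answer: 4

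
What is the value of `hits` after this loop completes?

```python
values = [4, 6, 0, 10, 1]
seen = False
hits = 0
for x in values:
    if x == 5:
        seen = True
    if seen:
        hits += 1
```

Let's trace through this code step by step.

Initialize: values = [4, 6, 0, 10, 1]
Initialize: seen = False
Initialize: hits = 0
Entering loop: for x in values:
After iteration 1: x = 4, hits = 0
After iteration 2: x = 6, hits = 0
After iteration 3: x = 0, hits = 0
After iteration 4: x = 10, hits = 0
After iteration 5: x = 1, hits = 0
Loop ends.

Final answer: 0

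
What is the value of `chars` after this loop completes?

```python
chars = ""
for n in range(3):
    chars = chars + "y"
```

Let's trace through this code step by step.

Initialize: chars = ''
Entering loop: for n in range(3):
After iteration 1: n = 0, chars = 'y'
After iteration 2: n = 1, chars = 'yy'
After iteration 3: n = 2, chars = 'yyy'
Loop ends.

Final answer: 'yyy'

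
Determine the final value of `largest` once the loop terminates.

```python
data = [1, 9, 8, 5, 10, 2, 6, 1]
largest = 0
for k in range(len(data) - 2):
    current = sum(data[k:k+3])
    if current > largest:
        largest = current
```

Let's trace through this code step by step.

Initialize: data = [1, 9, 8, 5, 10, 2, 6, 1]
Initialize: largest = 0
Entering loop: for k in range(len(data) - 2):
After iteration 1: k = 0, largest = 18, current = 18
After iteration 2: k = 1, largest = 22, current = 22
After iteration 3: k = 2, largest = 23, current = 23
After iteration 4: k = 3, largest = 23, current = 17
After iteration 5: k = 4, largest = 23, current = 18
After iteration 6: k = 5, largest = 23, current = 9
Loop ends.

Final answer: 23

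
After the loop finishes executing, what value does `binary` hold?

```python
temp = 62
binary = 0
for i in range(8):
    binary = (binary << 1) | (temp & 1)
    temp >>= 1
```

Let's trace through this code step by step.

Initialize: temp = 62
Initialize: binary = 0
Entering loop: for i in range(8):
After iteration 1: i = 0, temp = 31, binary = 0
After iteration 2: i = 1, temp = 15, binary = 1
After iteration 3: i = 2, temp = 7, binary = 3
After iteration 4: i = 3, temp = 3, binary = 7
After iteration 5: i = 4, temp = 1, binary = 15
After iteration 6: i = 5, temp = 0, binary = 31
After iteration 7: i = 6, temp = 0, binary = 62
After iteration 8: i = 7, temp = 0, binary = 124
Loop ends.

Final answer: 124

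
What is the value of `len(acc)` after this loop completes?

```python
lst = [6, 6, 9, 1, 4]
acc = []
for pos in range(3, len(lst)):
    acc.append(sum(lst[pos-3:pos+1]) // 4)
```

Let's trace through this code step by step.

Initialize: lst = [6, 6, 9, 1, 4]
Initialize: acc = []
Entering loop: for pos in range(3, len(lst)):
After iteration 1: pos = 3, acc = [5]
After iteration 2: pos = 4, acc = [5, 5]
Loop ends.
len(acc) = 2

Final answer: 2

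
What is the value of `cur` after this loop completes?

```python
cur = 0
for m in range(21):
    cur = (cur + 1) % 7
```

Let's trace through this code step by step.

Initialize: cur = 0
Entering loop: for m in range(21):
After iteration 1: m = 0, cur = 1
After iteration 2: m = 1, cur = 2
After iteration 3: m = 2, cur = 3
After iteration 4: m = 3, cur = 4
After iteration 5: m = 4, cur = 5
After iteration 6: m = 5, cur = 6
After iteration 7: m = 6, cur = 0
After iteration 8: m = 7, cur = 1
After iteration 9: m = 8, cur = 2
After iteration 10: m = 9, cur = 3
After iteration 11: m = 10, cur = 4
After iteration 12: m = 11, cur = 5
After iteration 13: m = 12, cur = 6
After iteration 14: m = 13, cur = 0
After iteration 15: m = 14, cur = 1
After iteration 16: m = 15, cur = 2
After iteration 17: m = 16, cur = 3
After iteration 18: m = 17, cur = 4
After iteration 19: m = 18, cur = 5
After iteration 20: m = 19, cur = 6
After iteration 21: m = 20, cur = 0
Loop ends.

Final answer: 0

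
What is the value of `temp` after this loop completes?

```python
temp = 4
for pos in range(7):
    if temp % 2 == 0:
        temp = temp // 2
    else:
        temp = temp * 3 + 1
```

Let's trace through this code step by step.

Initialize: temp = 4
Entering loop: for pos in range(7):
After iteration 1: pos = 0, temp = 2
After iteration 2: pos = 1, temp = 1
After iteration 3: pos = 2, temp = 4
After iteration 4: pos = 3, temp = 2
After iteration 5: pos = 4, temp = 1
After iteration 6: pos = 5, temp = 4
After iteration 7: pos = 6, temp = 2
Loop ends.

Final answer: 2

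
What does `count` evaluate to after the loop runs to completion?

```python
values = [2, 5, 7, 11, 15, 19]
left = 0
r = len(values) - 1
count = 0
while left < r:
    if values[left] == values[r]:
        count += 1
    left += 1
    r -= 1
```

Let's trace through this code step by step.

Initialize: values = [2, 5, 7, 11, 15, 19]
Initialize: left = 0
Initialize: r = 5
Initialize: count = 0
Entering loop: while left < r:
After iteration 1: left = 1, r = 4, count = 0
After iteration 2: left = 2, r = 3, count = 0
After iteration 3: left = 3, r = 2, count = 0
Loop ends.

Final answer: 0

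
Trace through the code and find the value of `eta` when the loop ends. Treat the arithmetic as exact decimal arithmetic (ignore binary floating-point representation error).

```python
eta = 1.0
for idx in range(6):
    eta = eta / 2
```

Let's trace through this code step by step.

Initialize: eta = 1.0
Entering loop: for idx in range(6):
After iteration 1: idx = 0, eta = 0.5
After iteration 2: idx = 1, eta = 0.25
After iteration 3: idx = 2, eta = 0.125
After iteration 4: idx = 3, eta = 0.0625
After iteration 5: idx = 4, eta = 0.03125
After iteration 6: idx = 5, eta = 0.015625
Loop ends.

Final answer: 0.015625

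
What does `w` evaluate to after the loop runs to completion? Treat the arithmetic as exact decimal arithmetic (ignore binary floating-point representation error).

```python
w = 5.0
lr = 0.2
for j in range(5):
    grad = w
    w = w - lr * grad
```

Let's trace through this code step by step.

Initialize: w = 5.0
Initialize: lr = 0.2
Entering loop: for j in range(5):
After iteration 1: j = 0, w = 4.0, grad = 5.0
After iteration 2: j = 1, w = 3.2, grad = 4.0
After iteration 3: j = 2, w = 2.56, grad = 3.2
After iteration 4: j = 3, w = 2.048, grad = 2.56
After iteration 5: j = 4, w = 1.6384, grad = 2.048
Loop ends.

Final answer: 1.6384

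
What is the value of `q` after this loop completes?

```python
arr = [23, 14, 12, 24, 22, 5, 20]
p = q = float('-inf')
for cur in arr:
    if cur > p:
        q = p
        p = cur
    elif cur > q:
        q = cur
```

Let's trace through this code step by step.

Initialize: arr = [23, 14, 12, 24, 22, 5, 20]
Initialize: p = -inf
Initialize: q = -inf
Entering loop: for cur in arr:
After iteration 1: cur = 23, p = 23, q = -inf
After iteration 2: cur = 14, p = 23, q = 14
After iteration 3: cur = 12, p = 23, q = 14
After iteration 4: cur = 24, p = 24, q = 23
After iteration 5: cur = 22, p = 24, q = 23
After iteration 6: cur = 5, p = 24, q = 23
After iteration 7: cur = 20, p = 24, q = 23
Loop ends.

Final answer: 23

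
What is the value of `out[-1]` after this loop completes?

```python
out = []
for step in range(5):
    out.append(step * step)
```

Let's trace through this code step by step.

Initialize: out = []
Entering loop: for step in range(5):
After iteration 1: step = 0, out = [0]
After iteration 2: step = 1, out = [0, 1]
After iteration 3: step = 2, out = [0, 1, 4]
After iteration 4: step = 3, out = [0, 1, 4, 9]
After iteration 5: step = 4, out = [0, 1, 4, 9, 16]
Loop ends.
out[-1] = 16

Final answer: 16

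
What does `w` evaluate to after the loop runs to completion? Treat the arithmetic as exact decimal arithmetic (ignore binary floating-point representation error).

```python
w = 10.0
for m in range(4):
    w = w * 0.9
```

Let's trace through this code step by step.

Initialize: w = 10.0
Entering loop: for m in range(4):
After iteration 1: m = 0, w = 9.0
After iteration 2: m = 1, w = 8.1
After iteration 3: m = 2, w = 7.29
After iteration 4: m = 3, w = 6.561
Loop ends.

Final answer: 6.561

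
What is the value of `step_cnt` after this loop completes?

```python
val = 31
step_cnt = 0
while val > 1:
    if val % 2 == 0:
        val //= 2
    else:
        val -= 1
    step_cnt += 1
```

Let's trace through this code step by step.

Initialize: val = 31
Initialize: step_cnt = 0
Entering loop: while val > 1:
After iteration 1: val = 30, step_cnt = 1
After iteration 2: val = 15, step_cnt = 2
After iteration 3: val = 14, step_cnt = 3
After iteration 4: val = 7, step_cnt = 4
After iteration 5: val = 6, step_cnt = 5
After iteration 6: val = 3, step_cnt = 6
After iteration 7: val = 2, step_cnt = 7
After iteration 8: val = 1, step_cnt = 8
Loop ends.

Final answer: 8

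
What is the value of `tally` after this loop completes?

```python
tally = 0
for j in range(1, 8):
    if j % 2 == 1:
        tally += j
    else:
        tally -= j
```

Let's trace through this code step by step.

Initialize: tally = 0
Entering loop: for j in range(1, 8):
After iteration 1: j = 1, tally = 1
After iteration 2: j = 2, tally = -1
After iteration 3: j = 3, tally = 2
After iteration 4: j = 4, tally = -2
After iteration 5: j = 5, tally = 3
After iteration 6: j = 6, tally = -3
After iteration 7: j = 7, tally = 4
Loop ends.

Final answer: 4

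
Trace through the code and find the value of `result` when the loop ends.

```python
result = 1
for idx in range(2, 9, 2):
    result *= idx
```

Let's trace through this code step by step.

Initialize: result = 1
Entering loop: for idx in range(2, 9, 2):
After iteration 1: idx = 2, result = 2
After iteration 2: idx = 4, result = 8
After iteration 3: idx = 6, result = 48
After iteration 4: idx = 8, result = 384
Loop ends.

Final answer: 384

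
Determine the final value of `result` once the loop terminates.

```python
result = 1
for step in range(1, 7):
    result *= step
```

Let's trace through this code step by step.

Initialize: result = 1
Entering loop: for step in range(1, 7):
After iteration 1: step = 1, result = 1
After iteration 2: step = 2, result = 2
After iteration 3: step = 3, result = 6
After iteration 4: step = 4, result = 24
After iteration 5: step = 5, result = 120
After iteration 6: step = 6, result = 720
Loop ends.

Final answer: 720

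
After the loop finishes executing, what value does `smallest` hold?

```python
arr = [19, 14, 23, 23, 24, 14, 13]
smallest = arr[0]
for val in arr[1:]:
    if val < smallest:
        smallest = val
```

Let's trace through this code step by step.

Initialize: arr = [19, 14, 23, 23, 24, 14, 13]
Initialize: smallest = 19
Entering loop: for val in arr[1:]:
After iteration 1: val = 14, smallest = 14
After iteration 2: val = 23, smallest = 14
After iteration 3: val = 23, smallest = 14
After iteration 4: val = 24, smallest = 14
After iteration 5: val = 14, smallest = 14
After iteration 6: val = 13, smallest = 13
Loop ends.

Final answer: 13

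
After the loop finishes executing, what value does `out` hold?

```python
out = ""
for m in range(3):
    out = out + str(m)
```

Let's trace through this code step by step.

Initialize: out = ''
Entering loop: for m in range(3):
After iteration 1: m = 0, out = '0'
After iteration 2: m = 1, out = '01'
After iteration 3: m = 2, out = '012'
Loop ends.

Final answer: '012'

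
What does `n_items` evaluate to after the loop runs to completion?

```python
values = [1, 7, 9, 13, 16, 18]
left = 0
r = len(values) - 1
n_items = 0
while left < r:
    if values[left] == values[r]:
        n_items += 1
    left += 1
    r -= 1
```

Let's trace through this code step by step.

Initialize: values = [1, 7, 9, 13, 16, 18]
Initialize: left = 0
Initialize: r = 5
Initialize: n_items = 0
Entering loop: while left < r:
After iteration 1: left = 1, r = 4, n_items = 0
After iteration 2: left = 2, r = 3, n_items = 0
After iteration 3: left = 3, r = 2, n_items = 0
Loop ends.

Final answer: 0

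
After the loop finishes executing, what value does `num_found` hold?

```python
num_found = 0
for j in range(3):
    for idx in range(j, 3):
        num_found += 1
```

Let's trace through this code step by step.

Initialize: num_found = 0
Entering loop: for j in range(3):
After iteration 1: j = 0, num_found = 3
After iteration 2: j = 1, num_found = 5
After iteration 3: j = 2, num_found = 6
Loop ends.

Final answer: 6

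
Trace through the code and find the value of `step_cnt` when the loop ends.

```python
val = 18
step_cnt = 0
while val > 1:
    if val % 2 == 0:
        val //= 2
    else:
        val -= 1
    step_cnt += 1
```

Let's trace through this code step by step.

Initialize: val = 18
Initialize: step_cnt = 0
Entering loop: while val > 1:
After iteration 1: val = 9, step_cnt = 1
After iteration 2: val = 8, step_cnt = 2
After iteration 3: val = 4, step_cnt = 3
After iteration 4: val = 2, step_cnt = 4
After iteration 5: val = 1, step_cnt = 5
Loop ends.

Final answer: 5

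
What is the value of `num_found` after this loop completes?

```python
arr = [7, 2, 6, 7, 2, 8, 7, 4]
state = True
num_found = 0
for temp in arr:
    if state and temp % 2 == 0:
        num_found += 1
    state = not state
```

Let's trace through this code step by step.

Initialize: arr = [7, 2, 6, 7, 2, 8, 7, 4]
Initialize: state = True
Initialize: num_found = 0
Entering loop: for temp in arr:
After iteration 1: temp = 7, state = False, num_found = 0
After iteration 2: temp = 2, state = True, num_found = 0
After iteration 3: temp = 6, state = False, num_found = 1
After iteration 4: temp = 7, state = True, num_found = 1
After iteration 5: temp = 2, state = False, num_found = 2
After iteration 6: temp = 8, state = True, num_found = 2
After iteration 7: temp = 7, state = False, num_found = 2
After iteration 8: temp = 4, state = True, num_found = 2
Loop ends.

Final answer: 2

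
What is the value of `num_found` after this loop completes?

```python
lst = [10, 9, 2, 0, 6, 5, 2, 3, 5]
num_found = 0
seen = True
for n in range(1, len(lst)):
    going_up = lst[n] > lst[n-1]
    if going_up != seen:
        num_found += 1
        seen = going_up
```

Let's trace through this code step by step.

Initialize: lst = [10, 9, 2, 0, 6, 5, 2, 3, 5]
Initialize: num_found = 0
Initialize: seen = True
Entering loop: for n in range(1, len(lst)):
After iteration 1: n = 1, num_found = 1, seen = False, going_up = False
After iteration 2: n = 2, num_found = 1, seen = False, going_up = False
After iteration 3: n = 3, num_found = 1, seen = False, going_up = False
After iteration 4: n = 4, num_found = 2, seen = True, going_up = True
After iteration 5: n = 5, num_found = 3, seen = False, going_up = False
After iteration 6: n = 6, num_found = 3, seen = False, going_up = False
After iteration 7: n = 7, num_found = 4, seen = True, going_up = True
After iteration 8: n = 8, num_found = 4, seen = True, going_up = True
Loop ends.

Final answer: 4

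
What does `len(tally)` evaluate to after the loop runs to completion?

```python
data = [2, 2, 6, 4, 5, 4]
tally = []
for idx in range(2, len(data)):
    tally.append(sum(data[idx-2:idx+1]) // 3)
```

Let's trace through this code step by step.

Initialize: data = [2, 2, 6, 4, 5, 4]
Initialize: tally = []
Entering loop: for idx in range(2, len(data)):
After iteration 1: idx = 2, tally = [3]
After iteration 2: idx = 3, tally = [3, 4]
After iteration 3: idx = 4, tally = [3, 4, 5]
After iteration 4: idx = 5, tally = [3, 4, 5, 4]
Loop ends.
len(tally) = 4

Final answer: 4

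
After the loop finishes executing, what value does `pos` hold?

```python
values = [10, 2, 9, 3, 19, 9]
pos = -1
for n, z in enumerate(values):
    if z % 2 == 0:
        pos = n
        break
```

Let's trace through this code step by step.

Initialize: values = [10, 2, 9, 3, 19, 9]
Initialize: pos = -1
Entering loop: for n, z in enumerate(values):
After iteration 1: n = 0, z = 10, pos = 0
Loop ends.

Final answer: 0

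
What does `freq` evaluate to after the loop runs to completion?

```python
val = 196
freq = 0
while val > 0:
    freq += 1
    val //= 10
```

Let's trace through this code step by step.

Initialize: val = 196
Initialize: freq = 0
Entering loop: while val > 0:
After iteration 1: val = 19, freq = 1
After iteration 2: val = 1, freq = 2
After iteration 3: val = 0, freq = 3
Loop ends.

Final answer: 3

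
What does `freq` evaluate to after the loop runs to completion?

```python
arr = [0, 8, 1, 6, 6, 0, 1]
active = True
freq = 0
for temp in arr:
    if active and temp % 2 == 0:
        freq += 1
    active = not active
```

Let's trace through this code step by step.

Initialize: arr = [0, 8, 1, 6, 6, 0, 1]
Initialize: active = True
Initialize: freq = 0
Entering loop: for temp in arr:
After iteration 1: temp = 0, active = False, freq = 1
After iteration 2: temp = 8, active = True, freq = 1
After iteration 3: temp = 1, active = False, freq = 1
After iteration 4: temp = 6, active = True, freq = 1
After iteration 5: temp = 6, active = False, freq = 2
After iteration 6: temp = 0, active = True, freq = 2
After iteration 7: temp = 1, active = False, freq = 2
Loop ends.

Final answer: 2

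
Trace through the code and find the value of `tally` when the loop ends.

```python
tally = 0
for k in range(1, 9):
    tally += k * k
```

Let's trace through this code step by step.

Initialize: tally = 0
Entering loop: for k in range(1, 9):
After iteration 1: k = 1, tally = 1
After iteration 2: k = 2, tally = 5
After iteration 3: k = 3, tally = 14
After iteration 4: k = 4, tally = 30
After iteration 5: k = 5, tally = 55
After iteration 6: k = 6, tally = 91
After iteration 7: k = 7, tally = 140
After iteration 8: k = 8, tally = 204
Loop ends.

Final answer: 204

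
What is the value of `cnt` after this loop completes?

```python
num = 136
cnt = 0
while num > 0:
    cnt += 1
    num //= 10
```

Let's trace through this code step by step.

Initialize: num = 136
Initialize: cnt = 0
Entering loop: while num > 0:
After iteration 1: num = 13, cnt = 1
After iteration 2: num = 1, cnt = 2
After iteration 3: num = 0, cnt = 3
Loop ends.

Final answer: 3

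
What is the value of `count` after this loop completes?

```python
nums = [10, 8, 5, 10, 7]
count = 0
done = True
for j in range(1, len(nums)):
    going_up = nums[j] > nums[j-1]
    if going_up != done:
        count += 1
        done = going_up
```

Let's trace through this code step by step.

Initialize: nums = [10, 8, 5, 10, 7]
Initialize: count = 0
Initialize: done = True
Entering loop: for j in range(1, len(nums)):
After iteration 1: j = 1, count = 1, done = False, going_up = False
After iteration 2: j = 2, count = 1, done = False, going_up = False
After iteration 3: j = 3, count = 2, done = True, going_up = True
After iteration 4: j = 4, count = 3, done = False, going_up = False
Loop ends.

Final answer: 3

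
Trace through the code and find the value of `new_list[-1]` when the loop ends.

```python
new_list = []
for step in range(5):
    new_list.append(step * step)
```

Let's trace through this code step by step.

Initialize: new_list = []
Entering loop: for step in range(5):
After iteration 1: step = 0, new_list = [0]
After iteration 2: step = 1, new_list = [0, 1]
After iteration 3: step = 2, new_list = [0, 1, 4]
After iteration 4: step = 3, new_list = [0, 1, 4, 9]
After iteration 5: step = 4, new_list = [0, 1, 4, 9, 16]
Loop ends.
new_list[-1] = 16

Final answer: 16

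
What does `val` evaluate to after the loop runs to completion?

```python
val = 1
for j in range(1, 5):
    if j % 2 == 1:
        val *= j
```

Let's trace through this code step by step.

Initialize: val = 1
Entering loop: for j in range(1, 5):
After iteration 1: j = 1, val = 1
After iteration 2: j = 2, val = 1
After iteration 3: j = 3, val = 3
After iteration 4: j = 4, val = 3
Loop ends.

Final answer: 3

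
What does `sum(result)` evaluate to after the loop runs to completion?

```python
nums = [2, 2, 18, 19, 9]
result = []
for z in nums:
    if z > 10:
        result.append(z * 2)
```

Let's trace through this code step by step.

Initialize: nums = [2, 2, 18, 19, 9]
Initialize: result = []
Entering loop: for z in nums:
After iteration 1: z = 2, result = []
After iteration 2: z = 2, result = []
After iteration 3: z = 18, result = [36]
After iteration 4: z = 19, result = [36, 38]
After iteration 5: z = 9, result = [36, 38]
Loop ends.
sum(result) = 74

Final answer: 74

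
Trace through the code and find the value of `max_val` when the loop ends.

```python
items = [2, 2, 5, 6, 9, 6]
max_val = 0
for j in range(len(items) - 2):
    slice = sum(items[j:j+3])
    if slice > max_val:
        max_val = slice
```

Let's trace through this code step by step.

Initialize: items = [2, 2, 5, 6, 9, 6]
Initialize: max_val = 0
Entering loop: for j in range(len(items) - 2):
After iteration 1: j = 0, max_val = 9, slice = 9
After iteration 2: j = 1, max_val = 13, slice = 13
After iteration 3: j = 2, max_val = 20, slice = 20
After iteration 4: j = 3, max_val = 21, slice = 21
Loop ends.

Final answer: 21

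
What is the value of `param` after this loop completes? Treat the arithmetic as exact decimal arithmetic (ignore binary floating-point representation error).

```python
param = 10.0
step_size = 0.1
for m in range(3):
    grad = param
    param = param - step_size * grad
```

Let's trace through this code step by step.

Initialize: param = 10.0
Initialize: step_size = 0.1
Entering loop: for m in range(3):
After iteration 1: m = 0, param = 9.0, grad = 10.0
After iteration 2: m = 1, param = 8.1, grad = 9.0
After iteration 3: m = 2, param = 7.29, grad = 8.1
Loop ends.

Final answer: 7.29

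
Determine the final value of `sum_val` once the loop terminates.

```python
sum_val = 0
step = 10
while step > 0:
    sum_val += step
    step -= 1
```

Let's trace through this code step by step.

Initialize: sum_val = 0
Initialize: step = 10
Entering loop: while step > 0:
After iteration 1: sum_val = 10, step = 9
After iteration 2: sum_val = 19, step = 8
After iteration 3: sum_val = 27, step = 7
After iteration 4: sum_val = 34, step = 6
After iteration 5: sum_val = 40, step = 5
After iteration 6: sum_val = 45, step = 4
After iteration 7: sum_val = 49, step = 3
After iteration 8: sum_val = 52, step = 2
After iteration 9: sum_val = 54, step = 1
After iteration 10: sum_val = 55, step = 0
Loop ends.

Final answer: 55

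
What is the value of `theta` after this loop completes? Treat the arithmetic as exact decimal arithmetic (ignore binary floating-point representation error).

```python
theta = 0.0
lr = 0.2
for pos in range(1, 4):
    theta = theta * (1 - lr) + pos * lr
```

Let's trace through this code step by step.

Initialize: theta = 0.0
Initialize: lr = 0.2
Entering loop: for pos in range(1, 4):
After iteration 1: pos = 1, theta = 0.2
After iteration 2: pos = 2, theta = 0.56
After iteration 3: pos = 3, theta = 1.048
Loop ends.

Final answer: 1.048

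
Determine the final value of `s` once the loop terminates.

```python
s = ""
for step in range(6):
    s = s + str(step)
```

Let's trace through this code step by step.

Initialize: s = ''
Entering loop: for step in range(6):
After iteration 1: step = 0, s = '0'
After iteration 2: step = 1, s = '01'
After iteration 3: step = 2, s = '012'
After iteration 4: step = 3, s = '0123'
After iteration 5: step = 4, s = '01234'
After iteration 6: step = 5, s = '012345'
Loop ends.

Final answer: '012345'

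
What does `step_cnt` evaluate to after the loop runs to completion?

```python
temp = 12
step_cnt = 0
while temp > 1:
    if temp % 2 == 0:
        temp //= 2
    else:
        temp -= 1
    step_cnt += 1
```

Let's trace through this code step by step.

Initialize: temp = 12
Initialize: step_cnt = 0
Entering loop: while temp > 1:
After iteration 1: temp = 6, step_cnt = 1
After iteration 2: temp = 3, step_cnt = 2
After iteration 3: temp = 2, step_cnt = 3
After iteration 4: temp = 1, step_cnt = 4
Loop ends.

Final answer: 4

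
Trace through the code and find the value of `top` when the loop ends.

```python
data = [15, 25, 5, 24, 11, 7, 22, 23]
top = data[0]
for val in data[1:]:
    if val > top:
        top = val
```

Let's trace through this code step by step.

Initialize: data = [15, 25, 5, 24, 11, 7, 22, 23]
Initialize: top = 15
Entering loop: for val in data[1:]:
After iteration 1: val = 25, top = 25
After iteration 2: val = 5, top = 25
After iteration 3: val = 24, top = 25
After iteration 4: val = 11, top = 25
After iteration 5: val = 7, top = 25
After iteration 6: val = 22, top = 25
After iteration 7: val = 23, top = 25
Loop ends.

Final answer: 25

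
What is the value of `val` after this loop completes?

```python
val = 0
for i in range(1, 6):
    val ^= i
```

Let's trace through this code step by step.

Initialize: val = 0
Entering loop: for i in range(1, 6):
After iteration 1: i = 1, val = 1
After iteration 2: i = 2, val = 3
After iteration 3: i = 3, val = 0
After iteration 4: i = 4, val = 4
After iteration 5: i = 5, val = 1
Loop ends.

Final answer: 1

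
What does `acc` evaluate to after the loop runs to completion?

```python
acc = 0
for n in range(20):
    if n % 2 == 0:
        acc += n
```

Let's trace through this code step by step.

Initialize: acc = 0
Entering loop: for n in range(20):
After iteration 1: n = 0, acc = 0
After iteration 2: n = 1, acc = 0
After iteration 3: n = 2, acc = 2
After iteration 4: n = 3, acc = 2
After iteration 5: n = 4, acc = 6
After iteration 6: n = 5, acc = 6
After iteration 7: n = 6, acc = 12
After iteration 8: n = 7, acc = 12
After iteration 9: n = 8, acc = 20
After iteration 10: n = 9, acc = 20
After iteration 11: n = 10, acc = 30
After iteration 12: n = 11, acc = 30
After iteration 13: n = 12, acc = 42
After iteration 14: n = 13, acc = 42
After iteration 15: n = 14, acc = 56
After iteration 16: n = 15, acc = 56
After iteration 17: n = 16, acc = 72
After iteration 18: n = 17, acc = 72
After iteration 19: n = 18, acc = 90
After iteration 20: n = 19, acc = 90
Loop ends.

Final answer: 90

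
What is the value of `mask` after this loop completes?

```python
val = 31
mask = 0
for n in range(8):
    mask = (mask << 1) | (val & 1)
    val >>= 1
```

Let's trace through this code step by step.

Initialize: val = 31
Initialize: mask = 0
Entering loop: for n in range(8):
After iteration 1: n = 0, val = 15, mask = 1
After iteration 2: n = 1, val = 7, mask = 3
After iteration 3: n = 2, val = 3, mask = 7
After iteration 4: n = 3, val = 1, mask = 15
After iteration 5: n = 4, val = 0, mask = 31
After iteration 6: n = 5, val = 0, mask = 62
After iteration 7: n = 6, val = 0, mask = 124
After iteration 8: n = 7, val = 0, mask = 248
Loop ends.

Final answer: 248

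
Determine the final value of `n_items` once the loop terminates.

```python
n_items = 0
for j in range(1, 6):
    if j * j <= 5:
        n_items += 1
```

Let's trace through this code step by step.

Initialize: n_items = 0
Entering loop: for j in range(1, 6):
After iteration 1: j = 1, n_items = 1
After iteration 2: j = 2, n_items = 2
After iteration 3: j = 3, n_items = 2
After iteration 4: j = 4, n_items = 2
After iteration 5: j = 5, n_items = 2
Loop ends.

Final answer: 2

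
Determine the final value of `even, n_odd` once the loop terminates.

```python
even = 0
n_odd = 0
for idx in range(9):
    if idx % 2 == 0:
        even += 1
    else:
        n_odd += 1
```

Let's trace through this code step by step.

Initialize: even = 0
Initialize: n_odd = 0
Entering loop: for idx in range(9):
After iteration 1: idx = 0, even = 1, n_odd = 0
After iteration 2: idx = 1, even = 1, n_odd = 1
After iteration 3: idx = 2, even = 2, n_odd = 1
After iteration 4: idx = 3, even = 2, n_odd = 2
After iteration 5: idx = 4, even = 3, n_odd = 2
After iteration 6: idx = 5, even = 3, n_odd = 3
After iteration 7: idx = 6, even = 4, n_odd = 3
After iteration 8: idx = 7, even = 4, n_odd = 4
After iteration 9: idx = 8, even = 5, n_odd = 4
Loop ends.

Final answer: 5, 4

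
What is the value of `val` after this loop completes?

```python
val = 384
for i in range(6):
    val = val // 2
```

Let's trace through this code step by step.

Initialize: val = 384
Entering loop: for i in range(6):
After iteration 1: i = 0, val = 192
After iteration 2: i = 1, val = 96
After iteration 3: i = 2, val = 48
After iteration 4: i = 3, val = 24
After iteration 5: i = 4, val = 12
After iteration 6: i = 5, val = 6
Loop ends.

Final answer: 6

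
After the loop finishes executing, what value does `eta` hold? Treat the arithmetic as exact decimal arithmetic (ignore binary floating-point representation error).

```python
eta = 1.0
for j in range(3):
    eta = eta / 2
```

Let's trace through this code step by step.

Initialize: eta = 1.0
Entering loop: for j in range(3):
After iteration 1: j = 0, eta = 0.5
After iteration 2: j = 1, eta = 0.25
After iteration 3: j = 2, eta = 0.125
Loop ends.

Final answer: 0.125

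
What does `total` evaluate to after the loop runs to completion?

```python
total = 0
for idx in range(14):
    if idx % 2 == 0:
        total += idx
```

Let's trace through this code step by step.

Initialize: total = 0
Entering loop: for idx in range(14):
After iteration 1: idx = 0, total = 0
After iteration 2: idx = 1, total = 0
After iteration 3: idx = 2, total = 2
After iteration 4: idx = 3, total = 2
After iteration 5: idx = 4, total = 6
After iteration 6: idx = 5, total = 6
After iteration 7: idx = 6, total = 12
After iteration 8: idx = 7, total = 12
After iteration 9: idx = 8, total = 20
After iteration 10: idx = 9, total = 20
After iteration 11: idx = 10, total = 30
After iteration 12: idx = 11, total = 30
After iteration 13: idx = 12, total = 42
After iteration 14: idx = 13, total = 42
Loop ends.

Final answer: 42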